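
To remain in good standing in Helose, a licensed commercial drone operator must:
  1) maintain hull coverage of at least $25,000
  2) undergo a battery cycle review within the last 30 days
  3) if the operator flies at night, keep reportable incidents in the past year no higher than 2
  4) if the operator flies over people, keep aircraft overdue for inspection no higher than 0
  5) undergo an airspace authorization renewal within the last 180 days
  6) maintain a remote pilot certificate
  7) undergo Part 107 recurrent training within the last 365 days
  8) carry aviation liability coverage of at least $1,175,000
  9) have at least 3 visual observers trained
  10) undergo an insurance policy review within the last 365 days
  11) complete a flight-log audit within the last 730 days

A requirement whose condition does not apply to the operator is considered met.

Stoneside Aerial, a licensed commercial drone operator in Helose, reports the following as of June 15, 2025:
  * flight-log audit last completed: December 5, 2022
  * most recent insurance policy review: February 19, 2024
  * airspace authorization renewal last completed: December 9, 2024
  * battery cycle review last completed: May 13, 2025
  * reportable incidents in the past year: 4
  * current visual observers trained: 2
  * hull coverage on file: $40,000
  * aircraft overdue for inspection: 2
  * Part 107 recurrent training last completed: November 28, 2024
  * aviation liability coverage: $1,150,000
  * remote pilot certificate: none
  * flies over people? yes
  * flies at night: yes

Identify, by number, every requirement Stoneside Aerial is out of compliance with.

1. hull coverage $40,000 ≥ $25,000 → met
2. battery cycle review 33 days ago vs limit 30 → not met
3. condition 'flies at night' holds; reportable incidents in the past year 4 > 2 → not met
4. condition 'flies over people' holds; aircraft overdue for inspection 2 > 0 → not met
5. airspace authorization renewal 188 days ago vs limit 180 → not met
6. remote pilot certificate absent → not met
7. Part 107 recurrent training 199 days ago vs limit 365 → met
8. aviation liability coverage $1,150,000 < $1,175,000 → not met
9. visual observers trained 2 < 3 → not met
10. insurance policy review 482 days ago vs limit 365 → not met
11. flight-log audit 923 days ago vs limit 730 → not met
Not met: 2, 3, 4, 5, 6, 8, 9, 10, 11

2, 3, 4, 5, 6, 8, 9, 10, 11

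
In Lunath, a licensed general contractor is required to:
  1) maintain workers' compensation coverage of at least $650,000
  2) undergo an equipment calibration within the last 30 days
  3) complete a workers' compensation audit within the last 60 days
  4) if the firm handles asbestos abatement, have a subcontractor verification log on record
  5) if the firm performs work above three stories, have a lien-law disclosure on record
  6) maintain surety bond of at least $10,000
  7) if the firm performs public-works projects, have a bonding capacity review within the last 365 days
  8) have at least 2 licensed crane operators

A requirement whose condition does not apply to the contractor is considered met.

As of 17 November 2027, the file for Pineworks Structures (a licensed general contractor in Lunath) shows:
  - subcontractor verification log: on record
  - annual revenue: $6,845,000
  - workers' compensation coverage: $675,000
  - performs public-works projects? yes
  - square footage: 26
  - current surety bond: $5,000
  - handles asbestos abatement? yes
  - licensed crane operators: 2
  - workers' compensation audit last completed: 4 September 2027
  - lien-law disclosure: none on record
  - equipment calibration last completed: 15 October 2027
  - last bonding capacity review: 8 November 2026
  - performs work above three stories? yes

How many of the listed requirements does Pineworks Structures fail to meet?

1. workers' compensation coverage $675,000 ≥ $650,000 → met
2. equipment calibration 33 days ago vs limit 30 → not met
3. workers' compensation audit 74 days ago vs limit 60 → not met
4. condition 'handles asbestos abatement' holds; subcontractor verification log present → met
5. condition 'performs work above three stories' holds; lien-law disclosure absent → not met
6. surety bond $5,000 < $10,000 → not met
7. condition 'performs public-works projects' holds; bonding capacity review 374 days ago vs limit 365 → not met
8. licensed crane operators 2 ≥ 2 → met
Not met: 5 of 8

5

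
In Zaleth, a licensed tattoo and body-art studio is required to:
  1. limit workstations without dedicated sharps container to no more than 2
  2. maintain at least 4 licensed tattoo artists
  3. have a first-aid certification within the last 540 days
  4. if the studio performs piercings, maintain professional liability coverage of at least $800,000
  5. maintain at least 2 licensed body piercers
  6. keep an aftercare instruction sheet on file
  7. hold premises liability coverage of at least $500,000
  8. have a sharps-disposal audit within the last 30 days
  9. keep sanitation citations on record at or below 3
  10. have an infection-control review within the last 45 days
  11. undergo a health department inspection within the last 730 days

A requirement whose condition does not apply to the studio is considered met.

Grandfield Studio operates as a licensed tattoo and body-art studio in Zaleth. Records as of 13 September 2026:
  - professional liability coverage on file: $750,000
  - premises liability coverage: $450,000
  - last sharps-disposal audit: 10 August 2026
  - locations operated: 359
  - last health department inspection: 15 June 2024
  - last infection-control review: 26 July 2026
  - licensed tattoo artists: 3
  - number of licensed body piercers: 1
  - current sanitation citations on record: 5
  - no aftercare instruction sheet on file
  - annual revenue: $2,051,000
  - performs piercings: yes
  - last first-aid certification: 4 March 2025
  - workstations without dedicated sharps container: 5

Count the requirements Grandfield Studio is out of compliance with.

11

1. workstations without dedicated sharps container 5 > 2 → not met
2. licensed tattoo artists 3 < 4 → not met
3. first-aid certification 558 days ago vs limit 540 → not met
4. condition 'performs piercings' holds; professional liability coverage $750,000 < $800,000 → not met
5. licensed body piercers 1 < 2 → not met
6. aftercare instruction sheet absent → not met
7. premises liability coverage $450,000 < $500,000 → not met
8. sharps-disposal audit 34 days ago vs limit 30 → not met
9. sanitation citations on record 5 > 3 → not met
10. infection-control review 49 days ago vs limit 45 → not met
11. health department inspection 820 days ago vs limit 730 → not met
Not met: 11 of 11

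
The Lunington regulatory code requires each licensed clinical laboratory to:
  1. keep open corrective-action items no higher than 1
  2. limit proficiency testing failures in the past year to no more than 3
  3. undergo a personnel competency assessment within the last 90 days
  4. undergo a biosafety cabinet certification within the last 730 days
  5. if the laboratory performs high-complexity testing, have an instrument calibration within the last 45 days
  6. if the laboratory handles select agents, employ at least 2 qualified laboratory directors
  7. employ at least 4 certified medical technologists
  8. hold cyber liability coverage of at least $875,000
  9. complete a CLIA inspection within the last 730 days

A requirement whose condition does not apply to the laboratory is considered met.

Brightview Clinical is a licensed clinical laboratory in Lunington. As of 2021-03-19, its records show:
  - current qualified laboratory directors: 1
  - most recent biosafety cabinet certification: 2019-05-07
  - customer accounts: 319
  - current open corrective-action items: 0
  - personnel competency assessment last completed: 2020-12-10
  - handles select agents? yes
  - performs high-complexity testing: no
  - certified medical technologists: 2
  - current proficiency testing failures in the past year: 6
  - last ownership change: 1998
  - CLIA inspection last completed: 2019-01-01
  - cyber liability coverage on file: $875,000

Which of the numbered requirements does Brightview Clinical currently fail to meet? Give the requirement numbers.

1. open corrective-action items 0 ≤ 1 → met
2. proficiency testing failures in the past year 6 > 3 → not met
3. personnel competency assessment 99 days ago vs limit 90 → not met
4. biosafety cabinet certification 682 days ago vs limit 730 → met
5. condition 'performs high-complexity testing' does not hold → requirement n/a → met
6. condition 'handles select agents' holds; qualified laboratory directors 1 < 2 → not met
7. certified medical technologists 2 < 4 → not met
8. cyber liability coverage $875,000 ≥ $875,000 → met
9. CLIA inspection 808 days ago vs limit 730 → not met
Not met: 2, 3, 6, 7, 9

2, 3, 6, 7, 9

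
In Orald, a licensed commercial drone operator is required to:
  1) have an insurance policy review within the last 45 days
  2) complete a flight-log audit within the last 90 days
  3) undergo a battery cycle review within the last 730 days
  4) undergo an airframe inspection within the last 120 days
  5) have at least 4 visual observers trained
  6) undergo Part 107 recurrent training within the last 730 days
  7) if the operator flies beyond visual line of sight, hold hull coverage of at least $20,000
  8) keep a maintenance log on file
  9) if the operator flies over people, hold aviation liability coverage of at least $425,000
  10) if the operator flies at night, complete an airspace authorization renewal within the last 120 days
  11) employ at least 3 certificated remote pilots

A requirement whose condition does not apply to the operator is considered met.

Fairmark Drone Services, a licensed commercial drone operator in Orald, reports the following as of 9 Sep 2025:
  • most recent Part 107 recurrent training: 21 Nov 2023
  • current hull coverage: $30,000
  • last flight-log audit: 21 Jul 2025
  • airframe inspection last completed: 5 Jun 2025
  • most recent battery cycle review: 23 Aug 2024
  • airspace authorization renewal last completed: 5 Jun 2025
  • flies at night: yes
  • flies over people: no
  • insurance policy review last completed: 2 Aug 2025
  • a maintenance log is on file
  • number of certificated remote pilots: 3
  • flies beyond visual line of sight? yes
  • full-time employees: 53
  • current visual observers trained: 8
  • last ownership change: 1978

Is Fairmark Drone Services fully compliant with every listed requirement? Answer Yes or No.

1. insurance policy review 38 days ago vs limit 45 → met
2. flight-log audit 50 days ago vs limit 90 → met
3. battery cycle review 382 days ago vs limit 730 → met
4. airframe inspection 96 days ago vs limit 120 → met
5. visual observers trained 8 ≥ 4 → met
6. Part 107 recurrent training 658 days ago vs limit 730 → met
7. condition 'flies beyond visual line of sight' holds; hull coverage $30,000 ≥ $20,000 → met
8. maintenance log present → met
9. condition 'flies over people' does not hold → requirement n/a → met
10. condition 'flies at night' holds; airspace authorization renewal 96 days ago vs limit 120 → met
11. certificated remote pilots 3 ≥ 3 → met
All met.

Yes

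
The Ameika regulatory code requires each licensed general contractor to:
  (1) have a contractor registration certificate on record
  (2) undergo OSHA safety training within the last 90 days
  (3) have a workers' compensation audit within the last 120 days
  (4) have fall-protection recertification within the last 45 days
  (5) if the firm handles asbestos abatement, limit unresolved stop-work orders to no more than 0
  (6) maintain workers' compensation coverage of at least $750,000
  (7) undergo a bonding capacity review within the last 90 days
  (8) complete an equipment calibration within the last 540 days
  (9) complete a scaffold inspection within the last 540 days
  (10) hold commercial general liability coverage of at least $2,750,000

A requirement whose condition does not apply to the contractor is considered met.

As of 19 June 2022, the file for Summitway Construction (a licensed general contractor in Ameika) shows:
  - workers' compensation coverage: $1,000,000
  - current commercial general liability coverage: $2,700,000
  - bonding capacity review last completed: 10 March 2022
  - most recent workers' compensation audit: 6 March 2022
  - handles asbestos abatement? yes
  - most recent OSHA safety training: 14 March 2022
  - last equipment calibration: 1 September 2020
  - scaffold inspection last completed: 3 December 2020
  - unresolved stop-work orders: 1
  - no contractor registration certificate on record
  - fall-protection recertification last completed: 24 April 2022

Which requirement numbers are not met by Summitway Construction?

1, 2, 4, 5, 7, 8, 9, 10

1. contractor registration certificate absent → not met
2. OSHA safety training 97 days ago vs limit 90 → not met
3. workers' compensation audit 105 days ago vs limit 120 → met
4. fall-protection recertification 56 days ago vs limit 45 → not met
5. condition 'handles asbestos abatement' holds; unresolved stop-work orders 1 > 0 → not met
6. workers' compensation coverage $1,000,000 ≥ $750,000 → met
7. bonding capacity review 101 days ago vs limit 90 → not met
8. equipment calibration 656 days ago vs limit 540 → not met
9. scaffold inspection 563 days ago vs limit 540 → not met
10. commercial general liability coverage $2,700,000 < $2,750,000 → not met
Not met: 1, 2, 4, 5, 7, 8, 9, 10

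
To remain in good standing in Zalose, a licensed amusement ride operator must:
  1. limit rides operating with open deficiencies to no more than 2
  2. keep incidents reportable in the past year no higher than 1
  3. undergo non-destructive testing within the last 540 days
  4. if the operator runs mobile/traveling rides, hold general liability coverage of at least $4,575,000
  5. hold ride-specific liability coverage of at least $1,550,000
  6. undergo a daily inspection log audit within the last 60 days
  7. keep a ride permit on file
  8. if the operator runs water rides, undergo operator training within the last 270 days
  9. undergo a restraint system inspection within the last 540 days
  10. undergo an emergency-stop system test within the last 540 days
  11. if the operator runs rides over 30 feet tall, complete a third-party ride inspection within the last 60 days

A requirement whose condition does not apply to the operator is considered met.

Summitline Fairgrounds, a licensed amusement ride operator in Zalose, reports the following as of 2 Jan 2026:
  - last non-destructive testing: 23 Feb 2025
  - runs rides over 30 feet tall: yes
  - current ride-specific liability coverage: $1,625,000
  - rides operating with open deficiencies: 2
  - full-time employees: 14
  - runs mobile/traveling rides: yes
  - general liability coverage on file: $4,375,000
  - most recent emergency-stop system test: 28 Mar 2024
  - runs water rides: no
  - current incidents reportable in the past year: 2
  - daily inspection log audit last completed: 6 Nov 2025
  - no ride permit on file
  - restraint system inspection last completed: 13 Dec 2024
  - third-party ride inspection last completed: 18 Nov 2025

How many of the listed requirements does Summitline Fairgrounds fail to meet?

4

1. rides operating with open deficiencies 2 ≤ 2 → met
2. incidents reportable in the past year 2 > 1 → not met
3. non-destructive testing 313 days ago vs limit 540 → met
4. condition 'runs mobile/traveling rides' holds; general liability coverage $4,375,000 < $4,575,000 → not met
5. ride-specific liability coverage $1,625,000 ≥ $1,550,000 → met
6. daily inspection log audit 57 days ago vs limit 60 → met
7. ride permit absent → not met
8. condition 'runs water rides' does not hold → requirement n/a → met
9. restraint system inspection 385 days ago vs limit 540 → met
10. emergency-stop system test 645 days ago vs limit 540 → not met
11. condition 'runs rides over 30 feet tall' holds; third-party ride inspection 45 days ago vs limit 60 → met
Not met: 4 of 11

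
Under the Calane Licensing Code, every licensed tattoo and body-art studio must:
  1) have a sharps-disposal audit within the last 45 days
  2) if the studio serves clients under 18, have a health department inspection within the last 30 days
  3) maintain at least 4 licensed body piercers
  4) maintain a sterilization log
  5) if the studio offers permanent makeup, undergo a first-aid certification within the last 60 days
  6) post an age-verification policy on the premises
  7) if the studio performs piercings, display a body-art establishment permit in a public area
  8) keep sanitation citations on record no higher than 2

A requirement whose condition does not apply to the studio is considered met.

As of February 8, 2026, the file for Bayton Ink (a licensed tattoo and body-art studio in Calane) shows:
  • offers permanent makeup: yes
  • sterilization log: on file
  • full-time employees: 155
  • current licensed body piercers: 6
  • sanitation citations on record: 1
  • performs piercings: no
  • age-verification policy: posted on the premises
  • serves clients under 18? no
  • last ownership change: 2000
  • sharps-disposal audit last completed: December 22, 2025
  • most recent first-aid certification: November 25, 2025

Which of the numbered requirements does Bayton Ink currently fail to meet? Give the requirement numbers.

1. sharps-disposal audit 48 days ago vs limit 45 → not met
2. condition 'serves clients under 18' does not hold → requirement n/a → met
3. licensed body piercers 6 ≥ 4 → met
4. sterilization log present → met
5. condition 'offers permanent makeup' holds; first-aid certification 75 days ago vs limit 60 → not met
6. age-verification policy present → met
7. condition 'performs piercings' does not hold → requirement n/a → met
8. sanitation citations on record 1 ≤ 2 → met
Not met: 1, 5

1, 5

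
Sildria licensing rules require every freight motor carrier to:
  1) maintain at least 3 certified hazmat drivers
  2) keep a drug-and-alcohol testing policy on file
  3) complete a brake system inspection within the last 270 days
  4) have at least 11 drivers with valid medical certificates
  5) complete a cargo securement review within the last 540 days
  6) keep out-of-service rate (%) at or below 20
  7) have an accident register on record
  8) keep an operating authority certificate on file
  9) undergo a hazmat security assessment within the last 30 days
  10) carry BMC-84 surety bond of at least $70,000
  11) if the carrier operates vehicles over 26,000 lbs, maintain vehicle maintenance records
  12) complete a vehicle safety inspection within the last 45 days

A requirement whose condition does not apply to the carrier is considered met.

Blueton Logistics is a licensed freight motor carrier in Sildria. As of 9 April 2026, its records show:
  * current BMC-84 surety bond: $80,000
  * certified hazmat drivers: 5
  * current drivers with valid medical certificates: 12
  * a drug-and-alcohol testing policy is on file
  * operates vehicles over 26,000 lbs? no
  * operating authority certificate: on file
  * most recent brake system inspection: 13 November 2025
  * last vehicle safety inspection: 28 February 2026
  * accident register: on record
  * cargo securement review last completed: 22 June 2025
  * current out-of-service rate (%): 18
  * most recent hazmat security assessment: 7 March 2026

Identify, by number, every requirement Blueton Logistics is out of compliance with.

9

1. certified hazmat drivers 5 ≥ 3 → met
2. drug-and-alcohol testing policy present → met
3. brake system inspection 147 days ago vs limit 270 → met
4. drivers with valid medical certificates 12 ≥ 11 → met
5. cargo securement review 291 days ago vs limit 540 → met
6. out-of-service rate (%) 18 ≤ 20 → met
7. accident register present → met
8. operating authority certificate present → met
9. hazmat security assessment 33 days ago vs limit 30 → not met
10. BMC-84 surety bond $80,000 ≥ $70,000 → met
11. condition 'operates vehicles over 26,000 lbs' does not hold → requirement n/a → met
12. vehicle safety inspection 40 days ago vs limit 45 → met
Not met: 9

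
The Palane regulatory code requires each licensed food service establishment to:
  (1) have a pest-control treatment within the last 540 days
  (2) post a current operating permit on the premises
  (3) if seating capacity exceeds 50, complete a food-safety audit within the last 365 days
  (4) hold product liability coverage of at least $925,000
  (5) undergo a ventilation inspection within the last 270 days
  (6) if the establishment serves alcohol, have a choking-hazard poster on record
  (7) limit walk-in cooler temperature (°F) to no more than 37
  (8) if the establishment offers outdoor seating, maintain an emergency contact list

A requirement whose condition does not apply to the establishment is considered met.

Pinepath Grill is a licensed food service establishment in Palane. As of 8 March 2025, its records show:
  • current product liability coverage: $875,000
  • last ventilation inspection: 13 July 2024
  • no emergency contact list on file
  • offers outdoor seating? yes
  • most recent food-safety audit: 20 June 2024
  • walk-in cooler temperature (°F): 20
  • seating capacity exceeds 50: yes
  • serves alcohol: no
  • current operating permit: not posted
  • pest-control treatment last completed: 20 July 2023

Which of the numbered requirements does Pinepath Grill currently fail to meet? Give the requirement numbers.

1. pest-control treatment 597 days ago vs limit 540 → not met
2. current operating permit absent → not met
3. condition 'seating capacity exceeds 50' holds; food-safety audit 261 days ago vs limit 365 → met
4. product liability coverage $875,000 < $925,000 → not met
5. ventilation inspection 238 days ago vs limit 270 → met
6. condition 'serves alcohol' does not hold → requirement n/a → met
7. walk-in cooler temperature (°F) 20 ≤ 37 → met
8. condition 'offers outdoor seating' holds; emergency contact list absent → not met
Not met: 1, 2, 4, 8

1, 2, 4, 8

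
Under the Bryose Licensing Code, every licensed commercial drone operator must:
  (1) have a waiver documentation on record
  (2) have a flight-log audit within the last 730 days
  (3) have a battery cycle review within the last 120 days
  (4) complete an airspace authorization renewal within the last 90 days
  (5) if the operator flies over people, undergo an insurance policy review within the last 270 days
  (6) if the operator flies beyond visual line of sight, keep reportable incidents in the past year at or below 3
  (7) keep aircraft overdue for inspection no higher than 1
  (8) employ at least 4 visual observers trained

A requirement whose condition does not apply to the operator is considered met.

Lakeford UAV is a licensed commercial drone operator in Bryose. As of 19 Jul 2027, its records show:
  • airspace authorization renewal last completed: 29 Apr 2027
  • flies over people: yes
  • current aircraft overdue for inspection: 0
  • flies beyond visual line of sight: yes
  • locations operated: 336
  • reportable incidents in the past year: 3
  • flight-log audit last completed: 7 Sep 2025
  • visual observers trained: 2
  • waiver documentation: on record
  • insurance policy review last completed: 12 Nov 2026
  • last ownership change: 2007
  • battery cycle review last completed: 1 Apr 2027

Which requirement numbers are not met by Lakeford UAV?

1. waiver documentation present → met
2. flight-log audit 680 days ago vs limit 730 → met
3. battery cycle review 109 days ago vs limit 120 → met
4. airspace authorization renewal 81 days ago vs limit 90 → met
5. condition 'flies over people' holds; insurance policy review 249 days ago vs limit 270 → met
6. condition 'flies beyond visual line of sight' holds; reportable incidents in the past year 3 ≤ 3 → met
7. aircraft overdue for inspection 0 ≤ 1 → met
8. visual observers trained 2 < 4 → not met
Not met: 8

8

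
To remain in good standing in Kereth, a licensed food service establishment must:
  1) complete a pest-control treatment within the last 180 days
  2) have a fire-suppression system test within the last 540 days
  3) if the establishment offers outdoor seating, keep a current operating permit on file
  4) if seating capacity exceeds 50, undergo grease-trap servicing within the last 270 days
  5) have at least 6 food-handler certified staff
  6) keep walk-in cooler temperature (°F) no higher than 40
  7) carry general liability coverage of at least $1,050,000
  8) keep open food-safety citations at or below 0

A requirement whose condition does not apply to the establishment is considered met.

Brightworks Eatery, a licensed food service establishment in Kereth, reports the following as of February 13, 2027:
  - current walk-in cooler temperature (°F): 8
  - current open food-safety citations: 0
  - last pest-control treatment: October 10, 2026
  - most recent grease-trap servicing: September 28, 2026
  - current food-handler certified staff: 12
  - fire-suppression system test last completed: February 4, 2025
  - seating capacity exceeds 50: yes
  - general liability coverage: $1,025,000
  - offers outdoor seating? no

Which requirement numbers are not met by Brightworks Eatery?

2, 7

1. pest-control treatment 126 days ago vs limit 180 → met
2. fire-suppression system test 739 days ago vs limit 540 → not met
3. condition 'offers outdoor seating' does not hold → requirement n/a → met
4. condition 'seating capacity exceeds 50' holds; grease-trap servicing 138 days ago vs limit 270 → met
5. food-handler certified staff 12 ≥ 6 → met
6. walk-in cooler temperature (°F) 8 ≤ 40 → met
7. general liability coverage $1,025,000 < $1,050,000 → not met
8. open food-safety citations 0 ≤ 0 → met
Not met: 2, 7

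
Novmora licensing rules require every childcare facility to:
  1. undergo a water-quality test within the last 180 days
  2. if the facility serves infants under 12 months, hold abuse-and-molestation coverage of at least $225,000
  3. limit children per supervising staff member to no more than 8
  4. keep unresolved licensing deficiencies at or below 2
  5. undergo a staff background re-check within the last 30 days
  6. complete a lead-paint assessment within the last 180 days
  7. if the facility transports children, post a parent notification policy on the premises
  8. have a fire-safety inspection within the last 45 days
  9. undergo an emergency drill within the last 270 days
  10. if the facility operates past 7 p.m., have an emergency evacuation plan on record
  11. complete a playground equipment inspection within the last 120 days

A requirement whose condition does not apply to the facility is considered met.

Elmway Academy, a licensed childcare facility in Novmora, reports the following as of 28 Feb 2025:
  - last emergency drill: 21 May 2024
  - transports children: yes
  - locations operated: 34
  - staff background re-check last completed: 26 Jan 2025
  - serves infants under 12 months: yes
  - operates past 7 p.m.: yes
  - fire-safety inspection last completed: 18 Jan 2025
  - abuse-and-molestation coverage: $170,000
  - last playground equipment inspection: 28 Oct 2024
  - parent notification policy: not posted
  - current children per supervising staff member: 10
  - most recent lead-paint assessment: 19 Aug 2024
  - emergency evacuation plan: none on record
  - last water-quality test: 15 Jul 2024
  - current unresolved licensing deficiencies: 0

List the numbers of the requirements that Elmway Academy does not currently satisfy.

1. water-quality test 228 days ago vs limit 180 → not met
2. condition 'serves infants under 12 months' holds; abuse-and-molestation coverage $170,000 < $225,000 → not met
3. children per supervising staff member 10 > 8 → not met
4. unresolved licensing deficiencies 0 ≤ 2 → met
5. staff background re-check 33 days ago vs limit 30 → not met
6. lead-paint assessment 193 days ago vs limit 180 → not met
7. condition 'transports children' holds; parent notification policy absent → not met
8. fire-safety inspection 41 days ago vs limit 45 → met
9. emergency drill 283 days ago vs limit 270 → not met
10. condition 'operates past 7 p.m.' holds; emergency evacuation plan absent → not met
11. playground equipment inspection 123 days ago vs limit 120 → not met
Not met: 1, 2, 3, 5, 6, 7, 9, 10, 11

1, 2, 3, 5, 6, 7, 9, 10, 11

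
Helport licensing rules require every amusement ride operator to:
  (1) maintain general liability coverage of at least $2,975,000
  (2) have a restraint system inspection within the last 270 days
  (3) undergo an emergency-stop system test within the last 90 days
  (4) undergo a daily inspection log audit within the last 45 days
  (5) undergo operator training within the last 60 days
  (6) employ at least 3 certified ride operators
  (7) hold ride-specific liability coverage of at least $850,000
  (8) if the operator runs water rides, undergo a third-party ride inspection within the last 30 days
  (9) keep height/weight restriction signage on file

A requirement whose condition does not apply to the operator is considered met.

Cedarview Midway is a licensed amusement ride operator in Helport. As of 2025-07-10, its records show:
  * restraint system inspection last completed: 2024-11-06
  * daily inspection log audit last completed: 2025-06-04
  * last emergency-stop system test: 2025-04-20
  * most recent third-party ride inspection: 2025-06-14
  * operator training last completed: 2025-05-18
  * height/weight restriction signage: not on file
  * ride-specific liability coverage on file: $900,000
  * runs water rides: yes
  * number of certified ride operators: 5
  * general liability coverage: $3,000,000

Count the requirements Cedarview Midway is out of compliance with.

1. general liability coverage $3,000,000 ≥ $2,975,000 → met
2. restraint system inspection 246 days ago vs limit 270 → met
3. emergency-stop system test 81 days ago vs limit 90 → met
4. daily inspection log audit 36 days ago vs limit 45 → met
5. operator training 53 days ago vs limit 60 → met
6. certified ride operators 5 ≥ 3 → met
7. ride-specific liability coverage $900,000 ≥ $850,000 → met
8. condition 'runs water rides' holds; third-party ride inspection 26 days ago vs limit 30 → met
9. height/weight restriction signage absent → not met
Not met: 1 of 9

1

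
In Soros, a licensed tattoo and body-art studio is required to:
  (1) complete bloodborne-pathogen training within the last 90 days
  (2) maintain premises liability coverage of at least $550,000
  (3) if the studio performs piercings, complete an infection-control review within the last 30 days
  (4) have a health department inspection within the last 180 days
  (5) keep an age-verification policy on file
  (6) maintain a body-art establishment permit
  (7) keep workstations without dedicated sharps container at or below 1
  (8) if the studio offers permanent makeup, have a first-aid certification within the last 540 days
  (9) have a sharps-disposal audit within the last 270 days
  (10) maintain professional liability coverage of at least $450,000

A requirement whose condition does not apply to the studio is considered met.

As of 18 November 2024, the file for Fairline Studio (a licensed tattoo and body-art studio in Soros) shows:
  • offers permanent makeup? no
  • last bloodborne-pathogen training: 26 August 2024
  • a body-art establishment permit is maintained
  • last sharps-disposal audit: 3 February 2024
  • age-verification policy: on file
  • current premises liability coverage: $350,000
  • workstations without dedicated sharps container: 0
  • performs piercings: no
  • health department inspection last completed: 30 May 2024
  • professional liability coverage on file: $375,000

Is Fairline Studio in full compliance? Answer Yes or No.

1. bloodborne-pathogen training 84 days ago vs limit 90 → met
2. premises liability coverage $350,000 < $550,000 → not met
3. condition 'performs piercings' does not hold → requirement n/a → met
4. health department inspection 172 days ago vs limit 180 → met
5. age-verification policy present → met
6. body-art establishment permit present → met
7. workstations without dedicated sharps container 0 ≤ 1 → met
8. condition 'offers permanent makeup' does not hold → requirement n/a → met
9. sharps-disposal audit 289 days ago vs limit 270 → not met
10. professional liability coverage $375,000 < $450,000 → not met
Not met: 2, 9, 10

No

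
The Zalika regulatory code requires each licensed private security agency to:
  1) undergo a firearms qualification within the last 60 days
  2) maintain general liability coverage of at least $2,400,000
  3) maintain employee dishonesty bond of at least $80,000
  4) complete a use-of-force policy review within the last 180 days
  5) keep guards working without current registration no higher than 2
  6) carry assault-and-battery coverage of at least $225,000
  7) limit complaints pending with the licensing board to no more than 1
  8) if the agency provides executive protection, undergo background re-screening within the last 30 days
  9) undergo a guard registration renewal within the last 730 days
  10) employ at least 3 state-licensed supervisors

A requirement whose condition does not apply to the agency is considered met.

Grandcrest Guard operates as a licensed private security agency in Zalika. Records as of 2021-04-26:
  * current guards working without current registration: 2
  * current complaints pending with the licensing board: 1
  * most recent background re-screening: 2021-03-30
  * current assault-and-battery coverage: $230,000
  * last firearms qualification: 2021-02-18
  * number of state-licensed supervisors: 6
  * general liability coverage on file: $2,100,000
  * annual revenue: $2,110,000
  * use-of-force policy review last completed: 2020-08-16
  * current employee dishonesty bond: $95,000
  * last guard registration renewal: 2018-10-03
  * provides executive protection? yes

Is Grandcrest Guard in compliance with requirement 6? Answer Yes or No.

6. assault-and-battery coverage $230,000 ≥ $225,000 → met

Yes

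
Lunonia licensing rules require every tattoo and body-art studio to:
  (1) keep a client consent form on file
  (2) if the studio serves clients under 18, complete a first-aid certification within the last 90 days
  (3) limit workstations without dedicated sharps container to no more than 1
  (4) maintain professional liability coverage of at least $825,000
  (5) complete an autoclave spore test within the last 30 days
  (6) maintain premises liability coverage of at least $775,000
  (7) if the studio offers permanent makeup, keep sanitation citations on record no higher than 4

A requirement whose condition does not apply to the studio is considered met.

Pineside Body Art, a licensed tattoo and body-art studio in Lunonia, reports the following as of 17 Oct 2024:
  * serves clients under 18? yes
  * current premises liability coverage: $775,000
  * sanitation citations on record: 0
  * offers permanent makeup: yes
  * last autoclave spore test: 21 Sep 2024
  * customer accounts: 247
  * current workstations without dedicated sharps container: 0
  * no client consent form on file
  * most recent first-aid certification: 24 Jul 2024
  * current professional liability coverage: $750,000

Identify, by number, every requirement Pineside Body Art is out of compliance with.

1. client consent form absent → not met
2. condition 'serves clients under 18' holds; first-aid certification 85 days ago vs limit 90 → met
3. workstations without dedicated sharps container 0 ≤ 1 → met
4. professional liability coverage $750,000 < $825,000 → not met
5. autoclave spore test 26 days ago vs limit 30 → met
6. premises liability coverage $775,000 ≥ $775,000 → met
7. condition 'offers permanent makeup' holds; sanitation citations on record 0 ≤ 4 → met
Not met: 1, 4

1, 4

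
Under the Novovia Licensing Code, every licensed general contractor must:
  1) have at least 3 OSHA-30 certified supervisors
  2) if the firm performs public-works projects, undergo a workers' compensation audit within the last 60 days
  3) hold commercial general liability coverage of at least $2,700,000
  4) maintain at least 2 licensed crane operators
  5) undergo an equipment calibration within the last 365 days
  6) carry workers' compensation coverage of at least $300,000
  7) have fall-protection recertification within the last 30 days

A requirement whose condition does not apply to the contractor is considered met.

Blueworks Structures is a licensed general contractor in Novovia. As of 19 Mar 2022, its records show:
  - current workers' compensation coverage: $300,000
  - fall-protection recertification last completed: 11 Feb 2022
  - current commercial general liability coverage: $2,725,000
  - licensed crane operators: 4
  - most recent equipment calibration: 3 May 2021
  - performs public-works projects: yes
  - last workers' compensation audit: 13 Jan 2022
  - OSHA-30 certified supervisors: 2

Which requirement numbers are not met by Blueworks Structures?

1. OSHA-30 certified supervisors 2 < 3 → not met
2. condition 'performs public-works projects' holds; workers' compensation audit 65 days ago vs limit 60 → not met
3. commercial general liability coverage $2,725,000 ≥ $2,700,000 → met
4. licensed crane operators 4 ≥ 2 → met
5. equipment calibration 320 days ago vs limit 365 → met
6. workers' compensation coverage $300,000 ≥ $300,000 → met
7. fall-protection recertification 36 days ago vs limit 30 → not met
Not met: 1, 2, 7

1, 2, 7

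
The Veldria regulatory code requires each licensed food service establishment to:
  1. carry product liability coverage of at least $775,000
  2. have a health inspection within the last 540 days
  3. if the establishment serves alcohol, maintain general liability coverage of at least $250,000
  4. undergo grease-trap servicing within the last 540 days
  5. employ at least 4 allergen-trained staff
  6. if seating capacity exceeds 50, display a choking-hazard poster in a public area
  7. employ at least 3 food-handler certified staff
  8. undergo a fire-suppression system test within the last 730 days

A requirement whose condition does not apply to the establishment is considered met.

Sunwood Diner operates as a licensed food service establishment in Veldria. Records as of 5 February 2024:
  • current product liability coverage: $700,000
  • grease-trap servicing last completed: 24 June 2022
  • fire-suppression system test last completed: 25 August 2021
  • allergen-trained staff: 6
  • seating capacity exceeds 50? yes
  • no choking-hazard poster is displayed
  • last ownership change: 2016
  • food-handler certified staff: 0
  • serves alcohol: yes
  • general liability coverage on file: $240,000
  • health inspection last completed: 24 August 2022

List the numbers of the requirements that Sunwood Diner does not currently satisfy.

1. product liability coverage $700,000 < $775,000 → not met
2. health inspection 530 days ago vs limit 540 → met
3. condition 'serves alcohol' holds; general liability coverage $240,000 < $250,000 → not met
4. grease-trap servicing 591 days ago vs limit 540 → not met
5. allergen-trained staff 6 ≥ 4 → met
6. condition 'seating capacity exceeds 50' holds; choking-hazard poster absent → not met
7. food-handler certified staff 0 < 3 → not met
8. fire-suppression system test 894 days ago vs limit 730 → not met
Not met: 1, 3, 4, 6, 7, 8

1, 3, 4, 6, 7, 8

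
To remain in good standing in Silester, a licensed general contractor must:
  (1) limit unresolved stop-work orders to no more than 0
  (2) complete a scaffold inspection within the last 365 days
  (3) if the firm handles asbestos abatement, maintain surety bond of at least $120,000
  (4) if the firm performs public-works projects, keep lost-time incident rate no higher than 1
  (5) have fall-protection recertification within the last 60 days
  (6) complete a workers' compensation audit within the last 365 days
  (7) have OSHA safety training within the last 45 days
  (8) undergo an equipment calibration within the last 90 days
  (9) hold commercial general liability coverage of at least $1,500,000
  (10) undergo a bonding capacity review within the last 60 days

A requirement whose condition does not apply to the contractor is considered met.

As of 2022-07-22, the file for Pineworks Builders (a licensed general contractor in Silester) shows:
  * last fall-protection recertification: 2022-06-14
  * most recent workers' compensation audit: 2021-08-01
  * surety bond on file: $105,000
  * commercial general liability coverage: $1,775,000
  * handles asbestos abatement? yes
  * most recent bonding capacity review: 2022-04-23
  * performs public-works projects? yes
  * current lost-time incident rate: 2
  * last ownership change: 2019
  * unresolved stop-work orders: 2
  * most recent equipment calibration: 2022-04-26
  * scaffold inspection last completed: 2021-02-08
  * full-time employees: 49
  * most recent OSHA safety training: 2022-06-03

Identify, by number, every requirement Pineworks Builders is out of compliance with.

1. unresolved stop-work orders 2 > 0 → not met
2. scaffold inspection 529 days ago vs limit 365 → not met
3. condition 'handles asbestos abatement' holds; surety bond $105,000 < $120,000 → not met
4. condition 'performs public-works projects' holds; lost-time incident rate 2 > 1 → not met
5. fall-protection recertification 38 days ago vs limit 60 → met
6. workers' compensation audit 355 days ago vs limit 365 → met
7. OSHA safety training 49 days ago vs limit 45 → not met
8. equipment calibration 87 days ago vs limit 90 → met
9. commercial general liability coverage $1,775,000 ≥ $1,500,000 → met
10. bonding capacity review 90 days ago vs limit 60 → not met
Not met: 1, 2, 3, 4, 7, 10

1, 2, 3, 4, 7, 10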